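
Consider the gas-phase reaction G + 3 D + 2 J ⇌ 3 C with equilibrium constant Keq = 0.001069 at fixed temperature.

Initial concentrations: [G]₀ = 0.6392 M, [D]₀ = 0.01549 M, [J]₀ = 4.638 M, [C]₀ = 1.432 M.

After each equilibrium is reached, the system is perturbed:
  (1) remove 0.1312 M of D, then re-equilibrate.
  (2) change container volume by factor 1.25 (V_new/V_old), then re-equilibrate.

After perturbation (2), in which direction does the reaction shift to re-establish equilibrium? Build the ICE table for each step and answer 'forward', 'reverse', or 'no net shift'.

Q₀ = 5.7461e+04 vs Keq = 0.001069 ⇒ Q>K, reverse
Step 1:
                   G          D          J          C
  I           0.6392    0.01549      4.638      1.432
  C           0.3622      1.087     0.7244     -1.087
  E            1.001      1.102      5.362     0.3454
  solve Keq expr → x = -0.3622; check Q = 0.001069
Then remove 0.1312 M of D.
Step 2:
                   G          D          J          C
  I            1.001     0.9709      5.362     0.3454
  C         0.009974    0.02992    0.01995   -0.02992
  E            1.011      1.001      5.382     0.3155
  solve Keq expr → x = -0.009974; check Q = 0.001069
Then change container volume by factor 1.25 (V_new/V_old).
Step 3:
                   G          D          J          C
  I           0.8091     0.8007      4.306     0.2524
  C          0.01291    0.03874    0.02582   -0.03874
  E            0.822     0.8394      4.332     0.2136
  solve Keq expr → x = -0.01291; check Q = 0.001069

Direction: reverse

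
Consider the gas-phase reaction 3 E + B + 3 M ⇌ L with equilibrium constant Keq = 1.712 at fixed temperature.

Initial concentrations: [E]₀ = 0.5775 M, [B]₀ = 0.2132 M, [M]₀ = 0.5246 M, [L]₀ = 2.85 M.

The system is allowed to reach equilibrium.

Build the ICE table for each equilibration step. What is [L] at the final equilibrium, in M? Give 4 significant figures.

Q₀ = 480.7 vs Keq = 1.712 ⇒ Q>K, reverse
Step 1:
                  E         B         M         L
  init       0.5775    0.2132    0.5246      2.85
  Δ          0.6804    0.2268    0.6804   -0.2268
  eq          1.258      0.44     1.205     2.623
  solve Keq expr → x = -0.2268; check Q = 1.712

[L]_eq = 2.623 M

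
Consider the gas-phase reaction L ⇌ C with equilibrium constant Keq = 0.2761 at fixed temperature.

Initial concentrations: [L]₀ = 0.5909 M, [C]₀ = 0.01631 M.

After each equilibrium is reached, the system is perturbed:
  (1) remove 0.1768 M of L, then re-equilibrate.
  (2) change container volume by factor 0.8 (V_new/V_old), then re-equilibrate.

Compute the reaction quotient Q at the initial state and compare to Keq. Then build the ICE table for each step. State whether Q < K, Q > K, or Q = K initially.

Q₀ = 0.0276; Q < K (proceeds forward)

Q₀ = 0.0276 vs Keq = 0.2761 ⇒ Q<K, forward
Step 1:
                  L         C
  Initial    0.5909   0.01631
  Change    -0.1151    0.1151
  Equil      0.4758    0.1314
  solve Keq expr → x = 0.1151; check Q = 0.2761
Then remove 0.1768 M of L.
Step 2:
                  L         C
  Initial     0.299    0.1314
  Change    0.03825  -0.03825
  Equil      0.3373   0.09312
  solve Keq expr → x = -0.03825; check Q = 0.2761
Then change container volume by factor 0.8 (V_new/V_old).
Step 3:
                  L         C
  Initial    0.4216    0.1164
  Change          0         0
  Equil      0.4216    0.1164
  solve Keq expr → x = 0; check Q = 0.2761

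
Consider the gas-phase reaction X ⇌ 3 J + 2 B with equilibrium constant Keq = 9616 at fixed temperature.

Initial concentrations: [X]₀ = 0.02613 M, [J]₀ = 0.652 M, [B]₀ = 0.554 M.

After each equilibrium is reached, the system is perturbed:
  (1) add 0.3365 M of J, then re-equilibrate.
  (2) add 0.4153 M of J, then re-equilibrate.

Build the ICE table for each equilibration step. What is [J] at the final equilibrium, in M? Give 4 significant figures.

Q₀ = 3.256 vs Keq = 9616 ⇒ Q<K, forward
Step 1:
                    X           J           B
  Initial     0.02613       0.652       0.554
  Change     -0.02612     0.07835     0.05223
  Equil    1.4889e-05      0.7303      0.6062
  solve Keq expr → x = 0.02612; check Q = 9616
Then add 0.3365 M of J.
Step 2:
                    X           J           B
  Initial  1.4889e-05       1.067      0.6062
  Change   3.1496e-05 -9.4489e-05 -6.2992e-05
  Equil    4.6385e-05       1.067      0.6062
  solve Keq expr → x = -3.1496e-05; check Q = 9616
Then add 0.4153 M of J.
Step 3:
                    X           J           B
  Initial  4.6385e-05       1.482      0.6062
  Change   7.7880e-05 -2.3364e-04 -1.5576e-04
  Equil    1.2427e-04       1.482       0.606
  solve Keq expr → x = -7.7880e-05; check Q = 9616

[J]_eq = 1.482 M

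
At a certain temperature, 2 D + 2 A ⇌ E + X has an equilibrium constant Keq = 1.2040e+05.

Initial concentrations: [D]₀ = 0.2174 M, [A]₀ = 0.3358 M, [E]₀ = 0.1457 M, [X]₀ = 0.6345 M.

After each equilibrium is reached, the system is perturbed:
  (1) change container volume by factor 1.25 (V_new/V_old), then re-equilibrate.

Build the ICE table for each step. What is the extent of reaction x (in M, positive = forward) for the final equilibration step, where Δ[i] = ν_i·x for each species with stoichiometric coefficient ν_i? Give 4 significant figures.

Q₀ = 17.35 vs Keq = 1.2040e+05 ⇒ Q<K, forward
Step 1:
                    D           A           E           X
  I            0.2174      0.3358      0.1457      0.6345
  C           -0.2077     -0.2077      0.1039      0.1039
  E          0.009661      0.1281      0.2496      0.7384
  solve Keq expr → x = 0.1039; check Q = 1.2040e+05
Then change container volume by factor 1.25 (V_new/V_old).
Step 2:
                    D           A           E           X
  I          0.007728      0.1024      0.1997      0.5907
  C          0.001743    0.001743 -8.7139e-04 -8.7139e-04
  E          0.009471      0.1042      0.1988      0.5898
  solve Keq expr → x = -8.7139e-04; check Q = 1.2040e+05

x = -8.7139e-04 M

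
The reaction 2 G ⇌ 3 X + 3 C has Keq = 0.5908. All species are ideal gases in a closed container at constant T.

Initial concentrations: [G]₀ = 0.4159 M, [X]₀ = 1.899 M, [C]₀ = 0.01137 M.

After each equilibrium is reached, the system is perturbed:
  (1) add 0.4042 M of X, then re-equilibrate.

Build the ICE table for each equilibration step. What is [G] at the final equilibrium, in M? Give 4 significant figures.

[G]_eq = 0.3173 M

Q₀ = 5.8194e-05 vs Keq = 0.5908 ⇒ Q<K, forward
Step 1:
                   G          X          C
  I           0.4159      1.899    0.01137
  C           -0.114      0.171      0.171
  E           0.3019       2.07     0.1824
  solve Keq expr → x = 0.05701; check Q = 0.5908
Then add 0.4042 M of X.
Step 2:
                   G          X          C
  I           0.3019      2.474     0.1824
  C          0.01543   -0.02315   -0.02315
  E           0.3173      2.451     0.1593
  solve Keq expr → x = -0.007717; check Q = 0.5908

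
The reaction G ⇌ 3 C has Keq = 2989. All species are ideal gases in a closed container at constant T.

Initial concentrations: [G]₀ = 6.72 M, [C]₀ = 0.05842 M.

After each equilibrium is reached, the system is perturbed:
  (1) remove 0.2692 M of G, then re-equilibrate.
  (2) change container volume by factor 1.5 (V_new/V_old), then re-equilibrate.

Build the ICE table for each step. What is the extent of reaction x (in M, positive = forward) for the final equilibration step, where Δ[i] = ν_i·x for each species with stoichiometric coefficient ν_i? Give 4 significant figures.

x = 0.3461 M

Q₀ = 2.9670e-05 vs Keq = 2989 ⇒ Q<K, forward
Step 1:
                   G          C
  Initial       6.72    0.05842
  Change      -5.334         16
  Equil        1.386      16.06
  solve Keq expr → x = 5.334; check Q = 2989
Then remove 0.2692 M of G.
Step 2:
                   G          C
  Initial      1.117      16.06
  Change      0.1534    -0.4603
  Equil         1.27       15.6
  solve Keq expr → x = -0.1534; check Q = 2989
Then change container volume by factor 1.5 (V_new/V_old).
Step 3:
                   G          C
  Initial     0.8468       10.4
  Change     -0.3461      1.038
  Equil       0.5007      11.44
  solve Keq expr → x = 0.3461; check Q = 2989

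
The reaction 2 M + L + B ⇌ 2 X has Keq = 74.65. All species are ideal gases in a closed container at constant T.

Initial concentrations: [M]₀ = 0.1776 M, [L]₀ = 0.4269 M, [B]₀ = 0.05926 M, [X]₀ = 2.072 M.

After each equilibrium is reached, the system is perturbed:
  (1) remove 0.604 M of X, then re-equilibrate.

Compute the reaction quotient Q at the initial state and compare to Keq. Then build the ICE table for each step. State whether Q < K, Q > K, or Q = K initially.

Q₀ = 5380 vs Keq = 74.65 ⇒ Q>K, reverse
Step 1:
                   M          L          B          X
  Initial     0.1776     0.4269    0.05926      2.072
  Change      0.3515     0.1758     0.1758    -0.3515
  Equil       0.5291     0.6027      0.235       1.72
  solve Keq expr → x = -0.1758; check Q = 74.65
Then remove 0.604 M of X.
Step 2:
                   M          L          B          X
  Initial     0.5291     0.6027      0.235      1.116
  Change    -0.09478   -0.04739   -0.04739    0.09478
  Equil       0.4343     0.5553     0.1876      1.211
  solve Keq expr → x = 0.04739; check Q = 74.65

Q₀ = 5380; Q > K (proceeds reverse)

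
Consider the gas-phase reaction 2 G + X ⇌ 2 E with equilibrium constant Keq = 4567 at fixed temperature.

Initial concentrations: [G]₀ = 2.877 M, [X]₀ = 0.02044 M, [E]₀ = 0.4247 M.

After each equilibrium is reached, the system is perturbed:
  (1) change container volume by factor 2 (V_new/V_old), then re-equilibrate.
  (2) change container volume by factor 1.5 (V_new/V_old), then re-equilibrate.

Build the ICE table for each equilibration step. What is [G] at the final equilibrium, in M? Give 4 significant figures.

Q₀ = 1.066 vs Keq = 4567 ⇒ Q<K, forward
Step 1:
                  G         X         E
  I           2.877   0.02044    0.4247
  C        -0.04087  -0.02043   0.04087
  E           2.836 5.9004e-06    0.4656
  solve Keq expr → x = 0.02043; check Q = 4567
Then change container volume by factor 2 (V_new/V_old).
Step 2:
                  G         X         E
  I           1.418 2.9502e-06    0.2328
  C       5.8997e-06 2.9499e-06 -5.8997e-06
  E           1.418 5.9001e-06    0.2328
  solve Keq expr → x = -2.9499e-06; check Q = 4567
Then change container volume by factor 1.5 (V_new/V_old).
Step 3:
                  G         X         E
  I          0.9454 3.9334e-06    0.1552
  C       3.9327e-06 1.9663e-06 -3.9327e-06
  E          0.9454 5.8997e-06    0.1552
  solve Keq expr → x = -1.9663e-06; check Q = 4567

[G]_eq = 0.9454 M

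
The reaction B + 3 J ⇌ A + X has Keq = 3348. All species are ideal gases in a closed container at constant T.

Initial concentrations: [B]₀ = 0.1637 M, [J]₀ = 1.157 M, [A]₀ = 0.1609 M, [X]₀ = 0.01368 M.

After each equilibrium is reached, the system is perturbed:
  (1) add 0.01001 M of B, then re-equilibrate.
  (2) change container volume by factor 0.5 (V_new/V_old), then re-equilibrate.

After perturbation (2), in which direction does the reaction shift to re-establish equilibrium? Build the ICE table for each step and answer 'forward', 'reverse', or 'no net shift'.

Direction: forward

Q₀ = 0.008681 vs Keq = 3348 ⇒ Q<K, forward
Step 1:
                   B          J          A          X
  Initial     0.1637      1.157     0.1609    0.01368
  Change     -0.1636    -0.4909     0.1636     0.1636
  Equil   5.8167e-05     0.6661     0.3245     0.1773
  solve Keq expr → x = 0.1636; check Q = 3348
Then add 0.01001 M of B.
Step 2:
                   B          J          A          X
  Initial    0.01007     0.6661     0.3245     0.1773
  Change   -0.009995   -0.02999   0.009995   0.009995
  Equil   7.2725e-05     0.6361     0.3345     0.1873
  solve Keq expr → x = 0.009995; check Q = 3348
Then change container volume by factor 0.5 (V_new/V_old).
Step 3:
                   B          J          A          X
  Initial 1.4545e-04      1.272     0.6691     0.3746
  Change  -1.0904e-04 -3.2713e-04 1.0904e-04 1.0904e-04
  Equil   3.6407e-05      1.272     0.6692     0.3747
  solve Keq expr → x = 1.0904e-04; check Q = 3348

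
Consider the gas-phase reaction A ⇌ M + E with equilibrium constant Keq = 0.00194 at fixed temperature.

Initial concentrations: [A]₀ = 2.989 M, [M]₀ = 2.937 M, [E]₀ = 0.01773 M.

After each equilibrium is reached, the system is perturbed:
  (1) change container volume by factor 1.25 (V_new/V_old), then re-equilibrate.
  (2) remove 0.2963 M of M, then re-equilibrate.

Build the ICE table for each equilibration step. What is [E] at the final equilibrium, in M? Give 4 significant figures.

[E]_eq = 0.002284 M

Q₀ = 0.01742 vs Keq = 0.00194 ⇒ Q>K, reverse
Step 1:
                  A         M         E
  I           2.989     2.937   0.01773
  C         0.01573  -0.01573  -0.01573
  E           3.005     2.921  0.001995
  solve Keq expr → x = -0.01573; check Q = 0.00194
Then change container volume by factor 1.25 (V_new/V_old).
Step 2:
                  A         M         E
  I           2.404     2.337  0.001596
  C       -3.9842e-04 3.9842e-04 3.9842e-04
  E           2.403     2.337  0.001995
  solve Keq expr → x = 3.9842e-04; check Q = 0.00194
Then remove 0.2963 M of M.
Step 3:
                  A         M         E
  I           2.403     2.041  0.001995
  C       -2.8897e-04 2.8897e-04 2.8897e-04
  E           2.403     2.041  0.002284
  solve Keq expr → x = 2.8897e-04; check Q = 0.00194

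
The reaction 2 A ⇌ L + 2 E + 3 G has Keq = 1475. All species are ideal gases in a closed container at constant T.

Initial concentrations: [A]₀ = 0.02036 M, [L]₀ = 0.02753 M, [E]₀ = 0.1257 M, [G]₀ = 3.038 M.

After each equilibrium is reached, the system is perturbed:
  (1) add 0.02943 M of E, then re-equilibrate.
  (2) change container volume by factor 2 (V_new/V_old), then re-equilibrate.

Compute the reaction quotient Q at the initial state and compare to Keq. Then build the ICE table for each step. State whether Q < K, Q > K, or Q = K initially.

Q₀ = 29.42; Q < K (proceeds forward)

Q₀ = 29.42 vs Keq = 1475 ⇒ Q<K, forward
Step 1:
                    A           L           E           G
  I           0.02036     0.02753      0.1257       3.038
  C           -0.0166      0.0083      0.0166      0.0249
  E           0.00376     0.03583      0.1423       3.063
  solve Keq expr → x = 0.0083; check Q = 1475
Then add 0.02943 M of E.
Step 2:
                    A           L           E           G
  I           0.00376     0.03583      0.1717       3.063
  C        7.3261e-04 -3.6630e-04 -7.3261e-04   -0.001099
  E          0.004492     0.03546       0.171       3.062
  solve Keq expr → x = -3.6630e-04; check Q = 1475
Then change container volume by factor 2 (V_new/V_old).
Step 3:
                    A           L           E           G
  I          0.002246     0.01773      0.0855       1.531
  C         -0.001659  8.2950e-04    0.001659    0.002488
  E        5.8708e-04     0.01856     0.08716       1.533
  solve Keq expr → x = 8.2950e-04; check Q = 1475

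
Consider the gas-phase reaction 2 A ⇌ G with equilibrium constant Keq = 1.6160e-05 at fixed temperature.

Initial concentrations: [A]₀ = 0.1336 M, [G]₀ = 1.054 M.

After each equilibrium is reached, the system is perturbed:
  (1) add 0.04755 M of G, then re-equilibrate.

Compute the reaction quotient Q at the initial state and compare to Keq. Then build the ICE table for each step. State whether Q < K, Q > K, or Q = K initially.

Q₀ = 59.05; Q > K (proceeds reverse)

Q₀ = 59.05 vs Keq = 1.6160e-05 ⇒ Q>K, reverse
Step 1:
                   A          G
  Initial     0.1336      1.054
  Change       2.108     -1.054
  Equil        2.241 8.1189e-05
  solve Keq expr → x = -1.054; check Q = 1.6160e-05
Then add 0.04755 M of G.
Step 2:
                   A          G
  Initial      2.241    0.04763
  Change     0.09509   -0.04754
  Equil        2.337 8.8223e-05
  solve Keq expr → x = -0.04754; check Q = 1.6160e-05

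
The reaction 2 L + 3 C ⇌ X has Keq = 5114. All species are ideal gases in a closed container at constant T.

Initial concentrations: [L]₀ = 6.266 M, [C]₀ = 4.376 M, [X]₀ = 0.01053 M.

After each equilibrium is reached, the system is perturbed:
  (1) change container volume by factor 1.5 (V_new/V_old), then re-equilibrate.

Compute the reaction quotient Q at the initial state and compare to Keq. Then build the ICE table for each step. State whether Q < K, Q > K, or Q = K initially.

Q₀ = 3.2005e-06 vs Keq = 5114 ⇒ Q<K, forward
Step 1:
                  L         C         X
  I           6.266     4.376   0.01053
  C          -2.898    -4.347     1.449
  E           3.368    0.0293     1.459
  solve Keq expr → x = 1.449; check Q = 5114
Then change container volume by factor 1.5 (V_new/V_old).
Step 2:
                  L         C         X
  I           2.245   0.01953     0.973
  C        0.009242   0.01386 -0.004621
  E           2.255    0.0334    0.9683
  solve Keq expr → x = -0.004621; check Q = 5114

Q₀ = 3.2005e-06; Q < K (proceeds forward)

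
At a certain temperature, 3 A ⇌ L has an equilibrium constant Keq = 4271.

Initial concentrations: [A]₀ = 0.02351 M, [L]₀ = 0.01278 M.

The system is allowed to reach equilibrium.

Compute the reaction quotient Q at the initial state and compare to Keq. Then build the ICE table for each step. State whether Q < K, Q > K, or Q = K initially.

Q₀ = 983.5 vs Keq = 4271 ⇒ Q<K, forward
Step 1:
                    A           L
  init        0.02351     0.01278
  Δ         -0.008144    0.002715
  eq          0.01537     0.01549
  solve Keq expr → x = 0.002715; check Q = 4271

Q₀ = 983.5; Q < K (proceeds forward)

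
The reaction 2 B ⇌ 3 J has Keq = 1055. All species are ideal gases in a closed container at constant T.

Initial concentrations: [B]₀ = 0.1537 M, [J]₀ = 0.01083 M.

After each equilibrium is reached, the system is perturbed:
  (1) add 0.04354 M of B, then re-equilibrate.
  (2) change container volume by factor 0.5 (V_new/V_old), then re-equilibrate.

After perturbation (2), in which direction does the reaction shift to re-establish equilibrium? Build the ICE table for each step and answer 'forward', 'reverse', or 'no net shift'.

Q₀ = 5.3770e-05 vs Keq = 1055 ⇒ Q<K, forward
Step 1:
                    B           J
  Initial      0.1537     0.01083
  Change      -0.1502      0.2253
  Equil      0.003532      0.2361
  solve Keq expr → x = 0.07508; check Q = 1055
Then add 0.04354 M of B.
Step 2:
                    B           J
  Initial     0.04707      0.2361
  Change     -0.04203     0.06305
  Equil      0.005037      0.2991
  solve Keq expr → x = 0.02102; check Q = 1055
Then change container volume by factor 0.5 (V_new/V_old).
Step 3:
                    B           J
  Initial     0.01007      0.5983
  Change     0.003961   -0.005942
  Equil       0.01404      0.5923
  solve Keq expr → x = -0.001981; check Q = 1055

Direction: reverse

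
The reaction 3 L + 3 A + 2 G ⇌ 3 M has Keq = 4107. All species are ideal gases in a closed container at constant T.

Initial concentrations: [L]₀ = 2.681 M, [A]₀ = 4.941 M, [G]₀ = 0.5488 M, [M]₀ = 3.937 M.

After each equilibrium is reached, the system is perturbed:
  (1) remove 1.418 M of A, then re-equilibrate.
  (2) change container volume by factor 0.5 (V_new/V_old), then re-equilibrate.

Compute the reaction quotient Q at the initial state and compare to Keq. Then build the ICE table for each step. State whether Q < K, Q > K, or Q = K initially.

Q₀ = 0.08716; Q < K (proceeds forward)

Q₀ = 0.08716 vs Keq = 4107 ⇒ Q<K, forward
Step 1:
                   L          A          G          M
  Initial      2.681      4.941     0.5488      3.937
  Change     -0.8119    -0.8119    -0.5413     0.8119
  Equil        1.869      4.129   0.007532      4.749
  solve Keq expr → x = 0.2706; check Q = 4107
Then remove 1.418 M of A.
Step 2:
                   L          A          G          M
  Initial      1.869      2.711   0.007532      4.749
  Change      0.0096     0.0096     0.0064    -0.0096
  Equil        1.879      2.721    0.01393      4.739
  solve Keq expr → x = -0.0032; check Q = 4107
Then change container volume by factor 0.5 (V_new/V_old).
Step 3:
                   L          A          G          M
  Initial      3.757      5.441    0.02786      9.479
  Change    -0.03419   -0.03419    -0.0228    0.03419
  Equil        3.723      5.407   0.005068      9.513
  solve Keq expr → x = 0.0114; check Q = 4107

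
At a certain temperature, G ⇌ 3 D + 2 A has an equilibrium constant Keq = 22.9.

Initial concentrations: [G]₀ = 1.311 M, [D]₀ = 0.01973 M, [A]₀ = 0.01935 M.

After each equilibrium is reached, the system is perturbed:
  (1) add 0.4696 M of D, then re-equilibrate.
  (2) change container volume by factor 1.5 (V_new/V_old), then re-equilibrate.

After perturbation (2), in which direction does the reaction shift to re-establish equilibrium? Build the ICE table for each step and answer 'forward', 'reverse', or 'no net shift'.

Q₀ = 2.1935e-09 vs Keq = 22.9 ⇒ Q<K, forward
Step 1:
                  G         D         A
  I           1.311   0.01973   0.01935
  C         -0.6643     1.993     1.329
  E          0.6467     2.013     1.348
  solve Keq expr → x = 0.6643; check Q = 22.9
Then add 0.4696 M of D.
Step 2:
                  G         D         A
  I          0.6467     2.482     1.348
  C         0.07482   -0.2245   -0.1496
  E          0.7215     2.258     1.198
  solve Keq expr → x = -0.07482; check Q = 22.9
Then change container volume by factor 1.5 (V_new/V_old).
Step 3:
                  G         D         A
  I           0.481     1.505    0.7988
  C         -0.1346    0.4037    0.2692
  E          0.3464     1.909     1.068
  solve Keq expr → x = 0.1346; check Q = 22.9

Direction: forward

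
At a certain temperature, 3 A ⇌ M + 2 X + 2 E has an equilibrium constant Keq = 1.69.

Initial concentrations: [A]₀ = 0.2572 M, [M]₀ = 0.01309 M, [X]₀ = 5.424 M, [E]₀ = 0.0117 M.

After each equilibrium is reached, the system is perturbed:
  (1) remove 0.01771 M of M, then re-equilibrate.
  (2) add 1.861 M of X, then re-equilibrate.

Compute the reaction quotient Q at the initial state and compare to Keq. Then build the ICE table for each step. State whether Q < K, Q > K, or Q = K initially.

Q₀ = 0.003098 vs Keq = 1.69 ⇒ Q<K, forward
Step 1:
                   A          M          X          E
  I           0.2572    0.01309      5.424     0.0117
  C         -0.09385    0.03128    0.06256    0.06256
  E           0.1634    0.04437      5.487    0.07426
  solve Keq expr → x = 0.03128; check Q = 1.69
Then remove 0.01771 M of M.
Step 2:
                   A          M          X          E
  I           0.1634    0.02666      5.487    0.07426
  C         -0.01058   0.003528   0.007057   0.007057
  E           0.1528    0.03019      5.494    0.08132
  solve Keq expr → x = 0.003528; check Q = 1.69
Then add 1.861 M of X.
Step 3:
                   A          M          X          E
  I           0.1528    0.03019      7.355    0.08132
  C          0.01211  -0.004035   -0.00807   -0.00807
  E           0.1649    0.02616      7.347    0.07325
  solve Keq expr → x = -0.004035; check Q = 1.69

Q₀ = 0.003098; Q < K (proceeds forward)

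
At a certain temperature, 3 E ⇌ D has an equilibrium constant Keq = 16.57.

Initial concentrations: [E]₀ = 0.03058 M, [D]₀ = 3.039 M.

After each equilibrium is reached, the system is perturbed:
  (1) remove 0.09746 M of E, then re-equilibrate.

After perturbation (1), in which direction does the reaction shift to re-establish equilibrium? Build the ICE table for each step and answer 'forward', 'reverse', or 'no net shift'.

Direction: reverse

Q₀ = 1.0627e+05 vs Keq = 16.57 ⇒ Q>K, reverse
Step 1:
                    E           D
  init        0.03058       3.039
  Δ            0.5264     -0.1755
  eq            0.557       2.864
  solve Keq expr → x = -0.1755; check Q = 16.57
Then remove 0.09746 M of E.
Step 2:
                    E           D
  init         0.4595       2.864
  Δ           0.09539     -0.0318
  eq           0.5549       2.832
  solve Keq expr → x = -0.0318; check Q = 16.57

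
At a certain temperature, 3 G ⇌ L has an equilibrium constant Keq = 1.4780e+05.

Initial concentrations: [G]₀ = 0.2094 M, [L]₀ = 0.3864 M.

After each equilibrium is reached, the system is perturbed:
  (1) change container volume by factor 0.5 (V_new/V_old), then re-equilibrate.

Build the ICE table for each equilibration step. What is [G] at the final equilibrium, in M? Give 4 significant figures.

Q₀ = 42.08 vs Keq = 1.4780e+05 ⇒ Q<K, forward
Step 1:
                   G          L
  init        0.2094     0.3864
  Δ          -0.1949    0.06496
  eq         0.01451     0.4514
  solve Keq expr → x = 0.06496; check Q = 1.4780e+05
Then change container volume by factor 0.5 (V_new/V_old).
Step 2:
                   G          L
  init       0.02902     0.9027
  Δ         -0.01071   0.003571
  eq          0.0183     0.9063
  solve Keq expr → x = 0.003571; check Q = 1.4780e+05

[G]_eq = 0.0183 M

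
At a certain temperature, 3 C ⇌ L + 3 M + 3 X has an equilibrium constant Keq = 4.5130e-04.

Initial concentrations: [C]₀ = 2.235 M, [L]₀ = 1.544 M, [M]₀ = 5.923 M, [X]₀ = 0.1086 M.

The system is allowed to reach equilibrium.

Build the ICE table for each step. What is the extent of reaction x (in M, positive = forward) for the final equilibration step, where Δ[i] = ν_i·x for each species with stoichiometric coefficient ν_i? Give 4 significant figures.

Q₀ = 0.03681 vs Keq = 4.5130e-04 ⇒ Q>K, reverse
Step 1:
                    C           L           M           X
  I             2.235       1.544       5.923      0.1086
  C           0.08212    -0.02737    -0.08212    -0.08212
  E             2.317       1.517       5.841     0.02648
  solve Keq expr → x = -0.02737; check Q = 4.5130e-04

x = -0.02737 M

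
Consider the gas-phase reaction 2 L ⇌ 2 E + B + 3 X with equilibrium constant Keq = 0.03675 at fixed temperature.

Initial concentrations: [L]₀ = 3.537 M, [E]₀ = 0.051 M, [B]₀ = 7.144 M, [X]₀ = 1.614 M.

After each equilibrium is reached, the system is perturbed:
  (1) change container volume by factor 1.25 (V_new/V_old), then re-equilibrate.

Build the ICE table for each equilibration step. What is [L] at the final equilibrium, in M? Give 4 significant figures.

[L]_eq = 2.741 M

Q₀ = 0.006245 vs Keq = 0.03675 ⇒ Q<K, forward
Step 1:
                  L         E         B         X
  init        3.537     0.051     7.144     1.614
  Δ        -0.06074   0.06074   0.03037   0.09111
  eq          3.476    0.1117     7.174     1.705
  solve Keq expr → x = 0.03037; check Q = 0.03675
Then change container volume by factor 1.25 (V_new/V_old).
Step 2:
                  L         E         B         X
  init        2.781   0.08939     5.739     1.364
  Δ        -0.03956   0.03956   0.01978   0.05933
  eq          2.741     0.129     5.759     1.423
  solve Keq expr → x = 0.01978; check Q = 0.03675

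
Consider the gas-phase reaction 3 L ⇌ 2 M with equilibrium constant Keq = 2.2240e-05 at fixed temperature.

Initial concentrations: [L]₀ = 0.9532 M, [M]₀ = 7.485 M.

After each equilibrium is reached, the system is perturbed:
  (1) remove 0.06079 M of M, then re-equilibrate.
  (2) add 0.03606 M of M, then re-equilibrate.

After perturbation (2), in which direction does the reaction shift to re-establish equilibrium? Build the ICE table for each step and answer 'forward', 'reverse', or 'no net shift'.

Direction: reverse

Q₀ = 64.69 vs Keq = 2.2240e-05 ⇒ Q>K, reverse
Step 1:
                   L          M
  I           0.9532      7.485
  C            10.94     -7.292
  E            11.89     0.1934
  solve Keq expr → x = -3.646; check Q = 2.2240e-05
Then remove 0.06079 M of M.
Step 2:
                   L          M
  I            11.89     0.1326
  C         -0.08797    0.05865
  E             11.8     0.1912
  solve Keq expr → x = 0.02932; check Q = 2.2240e-05
Then add 0.03606 M of M.
Step 3:
                   L          M
  I             11.8     0.2273
  C          0.05219   -0.03479
  E            11.85     0.1925
  solve Keq expr → x = -0.0174; check Q = 2.2240e-05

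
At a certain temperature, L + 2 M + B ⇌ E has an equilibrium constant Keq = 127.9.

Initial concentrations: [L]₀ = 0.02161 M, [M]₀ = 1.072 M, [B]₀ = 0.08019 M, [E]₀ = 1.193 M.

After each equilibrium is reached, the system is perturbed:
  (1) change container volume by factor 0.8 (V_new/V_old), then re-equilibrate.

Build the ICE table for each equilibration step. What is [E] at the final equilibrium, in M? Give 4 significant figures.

[E]_eq = 1.469 M

Q₀ = 599.1 vs Keq = 127.9 ⇒ Q>K, reverse
Step 1:
                    L           M           B           E
  init        0.02161       1.072     0.08019       1.193
  Δ           0.03707     0.07413     0.03707    -0.03707
  eq          0.05868       1.146      0.1173       1.156
  solve Keq expr → x = -0.03707; check Q = 127.9
Then change container volume by factor 0.8 (V_new/V_old).
Step 2:
                    L           M           B           E
  init        0.07334       1.433      0.1466       1.445
  Δ           -0.0243     -0.0486     -0.0243      0.0243
  eq          0.04904       1.384      0.1223       1.469
  solve Keq expr → x = 0.0243; check Q = 127.9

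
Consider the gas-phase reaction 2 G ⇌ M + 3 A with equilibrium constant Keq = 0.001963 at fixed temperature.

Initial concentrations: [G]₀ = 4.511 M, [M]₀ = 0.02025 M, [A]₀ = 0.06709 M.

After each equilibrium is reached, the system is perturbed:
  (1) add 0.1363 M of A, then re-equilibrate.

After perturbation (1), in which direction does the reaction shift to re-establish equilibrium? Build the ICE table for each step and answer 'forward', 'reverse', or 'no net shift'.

Q₀ = 3.0051e-07 vs Keq = 0.001963 ⇒ Q<K, forward
Step 1:
                  G         M         A
  I           4.511   0.02025   0.06709
  C         -0.3338    0.1669    0.5007
  E           4.177    0.1871    0.5678
  solve Keq expr → x = 0.1669; check Q = 0.001963
Then add 0.1363 M of A.
Step 2:
                  G         M         A
  I           4.177    0.1871    0.7041
  C          0.0629  -0.03145  -0.09435
  E            4.24    0.1557    0.6097
  solve Keq expr → x = -0.03145; check Q = 0.001963

Direction: reverse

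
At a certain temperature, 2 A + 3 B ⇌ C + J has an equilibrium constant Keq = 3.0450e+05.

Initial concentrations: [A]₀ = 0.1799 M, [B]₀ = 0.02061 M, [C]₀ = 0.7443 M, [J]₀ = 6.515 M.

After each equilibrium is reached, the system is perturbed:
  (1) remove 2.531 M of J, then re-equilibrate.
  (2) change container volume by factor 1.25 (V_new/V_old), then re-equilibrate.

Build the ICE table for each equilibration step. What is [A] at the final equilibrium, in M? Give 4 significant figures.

Q₀ = 1.7115e+07 vs Keq = 3.0450e+05 ⇒ Q>K, reverse
Step 1:
                    A           B           C           J
  init         0.1799     0.02061      0.7443       6.515
  Δ           0.03292     0.04939    -0.01646    -0.01646
  eq           0.2128        0.07      0.7278       6.499
  solve Keq expr → x = -0.01646; check Q = 3.0450e+05
Then remove 2.531 M of J.
Step 2:
                    A           B           C           J
  init         0.2128        0.07      0.7278       3.968
  Δ         -0.006219   -0.009328    0.003109    0.003109
  eq           0.2066     0.06067      0.7309       3.971
  solve Keq expr → x = 0.003109; check Q = 3.0450e+05
Then change container volume by factor 1.25 (V_new/V_old).
Step 3:
                    A           B           C           J
  init         0.1653     0.04853      0.5848       3.177
  Δ          0.006908     0.01036   -0.003454   -0.003454
  eq           0.1722      0.0589      0.5813       3.173
  solve Keq expr → x = -0.003454; check Q = 3.0450e+05

[A]_eq = 0.1722 M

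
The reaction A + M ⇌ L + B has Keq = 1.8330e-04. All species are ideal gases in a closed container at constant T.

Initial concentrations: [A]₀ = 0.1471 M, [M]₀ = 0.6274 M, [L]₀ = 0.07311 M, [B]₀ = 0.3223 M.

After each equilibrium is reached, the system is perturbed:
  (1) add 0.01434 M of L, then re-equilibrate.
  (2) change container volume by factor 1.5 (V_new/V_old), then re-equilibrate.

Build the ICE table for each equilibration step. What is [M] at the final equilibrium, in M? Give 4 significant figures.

[M]_eq = 0.4765 M

Q₀ = 0.2553 vs Keq = 1.8330e-04 ⇒ Q>K, reverse
Step 1:
                    A           M           L           B
  Initial      0.1471      0.6274     0.07311      0.3223
  Change        0.073       0.073      -0.073      -0.073
  Equil        0.2201      0.7004  1.1334e-04      0.2493
  solve Keq expr → x = -0.073; check Q = 1.8330e-04
Then add 0.01434 M of L.
Step 2:
                    A           M           L           B
  Initial      0.2201      0.7004     0.01445      0.2493
  Change      0.01432     0.01432    -0.01432    -0.01432
  Equil        0.2344      0.7147  1.3070e-04       0.235
  solve Keq expr → x = -0.01432; check Q = 1.8330e-04
Then change container volume by factor 1.5 (V_new/V_old).
Step 3:
                    A           M           L           B
  Initial      0.1563      0.4765  8.7130e-05      0.1567
  Change            0           0           0           0
  Equil        0.1563      0.4765  8.7130e-05      0.1567
  solve Keq expr → x = 0; check Q = 1.8330e-04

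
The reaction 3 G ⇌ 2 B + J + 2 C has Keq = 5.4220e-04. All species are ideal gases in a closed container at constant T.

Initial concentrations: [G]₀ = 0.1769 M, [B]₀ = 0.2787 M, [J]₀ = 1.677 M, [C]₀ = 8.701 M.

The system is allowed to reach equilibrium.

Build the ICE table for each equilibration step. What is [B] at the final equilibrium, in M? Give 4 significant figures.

Q₀ = 1781 vs Keq = 5.4220e-04 ⇒ Q>K, reverse
Step 1:
                    G           B           J           C
  init         0.1769      0.2787       1.677       8.701
  Δ            0.4165     -0.2777     -0.1388     -0.2777
  eq           0.5934    0.001019       1.538       8.423
  solve Keq expr → x = -0.1388; check Q = 5.4220e-04

[B]_eq = 0.001019 M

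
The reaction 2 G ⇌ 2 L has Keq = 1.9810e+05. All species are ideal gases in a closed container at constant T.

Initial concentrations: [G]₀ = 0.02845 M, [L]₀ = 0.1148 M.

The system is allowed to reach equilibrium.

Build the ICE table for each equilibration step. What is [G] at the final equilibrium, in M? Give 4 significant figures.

Q₀ = 16.28 vs Keq = 1.9810e+05 ⇒ Q<K, forward
Step 1:
                    G           L
  Initial     0.02845      0.1148
  Change     -0.02813     0.02813
  Equil    3.2113e-04      0.1429
  solve Keq expr → x = 0.01406; check Q = 1.9810e+05

[G]_eq = 3.2113e-04 M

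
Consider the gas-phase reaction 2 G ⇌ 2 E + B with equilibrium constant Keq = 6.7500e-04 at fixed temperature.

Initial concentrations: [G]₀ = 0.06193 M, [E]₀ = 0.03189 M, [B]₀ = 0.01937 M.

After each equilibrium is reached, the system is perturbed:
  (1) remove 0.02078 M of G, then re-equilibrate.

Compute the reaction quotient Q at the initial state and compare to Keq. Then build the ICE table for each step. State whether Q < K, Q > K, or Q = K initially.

Q₀ = 0.005136 vs Keq = 6.7500e-04 ⇒ Q>K, reverse
Step 1:
                   G          E          B
  Initial    0.06193    0.03189    0.01937
  Change      0.0141    -0.0141  -0.007048
  Equil      0.07603    0.01779    0.01232
  solve Keq expr → x = -0.007048; check Q = 6.7500e-04
Then remove 0.02078 M of G.
Step 2:
                   G          E          B
  Initial    0.05525    0.01779    0.01232
  Change    0.003156  -0.003156  -0.001578
  Equil       0.0584    0.01464    0.01074
  solve Keq expr → x = -0.001578; check Q = 6.7500e-04

Q₀ = 0.005136; Q > K (proceeds reverse)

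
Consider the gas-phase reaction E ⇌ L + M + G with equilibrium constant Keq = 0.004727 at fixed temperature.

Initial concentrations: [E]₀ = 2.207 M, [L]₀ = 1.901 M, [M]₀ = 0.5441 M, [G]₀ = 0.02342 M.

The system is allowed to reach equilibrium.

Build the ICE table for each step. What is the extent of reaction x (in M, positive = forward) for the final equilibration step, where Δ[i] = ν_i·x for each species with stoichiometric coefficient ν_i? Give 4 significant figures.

x = -0.01296 M

Q₀ = 0.01098 vs Keq = 0.004727 ⇒ Q>K, reverse
Step 1:
                    E           L           M           G
  Initial       2.207       1.901      0.5441     0.02342
  Change      0.01296    -0.01296    -0.01296    -0.01296
  Equil          2.22       1.888      0.5311     0.01046
  solve Keq expr → x = -0.01296; check Q = 0.004727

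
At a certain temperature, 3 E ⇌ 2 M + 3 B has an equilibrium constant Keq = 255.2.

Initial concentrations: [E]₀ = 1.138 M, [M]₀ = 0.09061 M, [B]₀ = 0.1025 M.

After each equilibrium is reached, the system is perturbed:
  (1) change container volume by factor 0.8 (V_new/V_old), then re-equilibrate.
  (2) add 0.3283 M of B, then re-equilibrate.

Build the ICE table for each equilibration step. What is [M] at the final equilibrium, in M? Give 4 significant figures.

Q₀ = 5.9993e-06 vs Keq = 255.2 ⇒ Q<K, forward
Step 1:
                    E           M           B
  Initial       1.138     0.09061      0.1025
  Change      -0.9947      0.6632      0.9947
  Equil        0.1433      0.7538       1.097
  solve Keq expr → x = 0.3316; check Q = 255.2
Then change container volume by factor 0.8 (V_new/V_old).
Step 2:
                    E           M           B
  Initial      0.1791      0.9422       1.372
  Change      0.02301    -0.01534    -0.02301
  Equil        0.2021      0.9269       1.349
  solve Keq expr → x = -0.007671; check Q = 255.2
Then add 0.3283 M of B.
Step 3:
                    E           M           B
  Initial      0.2021      0.9269       1.677
  Change       0.0388    -0.02587     -0.0388
  Equil        0.2409       0.901       1.638
  solve Keq expr → x = -0.01293; check Q = 255.2

[M]_eq = 0.901 M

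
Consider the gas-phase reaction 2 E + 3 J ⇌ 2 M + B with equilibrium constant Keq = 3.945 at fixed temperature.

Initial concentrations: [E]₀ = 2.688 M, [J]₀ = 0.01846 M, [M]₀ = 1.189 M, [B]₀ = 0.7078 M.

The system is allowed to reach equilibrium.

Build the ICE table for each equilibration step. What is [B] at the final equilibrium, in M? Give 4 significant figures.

Q₀ = 2.2015e+04 vs Keq = 3.945 ⇒ Q>K, reverse
Step 1:
                    E           J           M           B
  init          2.688     0.01846       1.189      0.7078
  Δ            0.1691      0.2536     -0.1691    -0.08453
  eq            2.857       0.272        1.02      0.6233
  solve Keq expr → x = -0.08453; check Q = 3.945

[B]_eq = 0.6233 M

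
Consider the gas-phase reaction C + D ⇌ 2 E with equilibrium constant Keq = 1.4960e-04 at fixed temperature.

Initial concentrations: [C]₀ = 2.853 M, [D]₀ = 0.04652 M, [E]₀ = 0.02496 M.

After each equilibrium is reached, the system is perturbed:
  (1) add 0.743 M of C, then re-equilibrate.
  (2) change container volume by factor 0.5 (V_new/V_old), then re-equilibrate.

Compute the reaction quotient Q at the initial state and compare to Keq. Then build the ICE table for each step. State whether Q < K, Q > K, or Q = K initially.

Q₀ = 0.004694 vs Keq = 1.4960e-04 ⇒ Q>K, reverse
Step 1:
                   C          D          E
  I            2.853    0.04652    0.02496
  C          0.01002    0.01002   -0.02004
  E            2.863    0.05654   0.004921
  solve Keq expr → x = -0.01002; check Q = 1.4960e-04
Then add 0.743 M of C.
Step 2:
                   C          D          E
  I            3.606    0.05654   0.004921
  C       -2.9358e-04 -2.9358e-04 5.8717e-04
  E            3.606    0.05625   0.005508
  solve Keq expr → x = 2.9358e-04; check Q = 1.4960e-04
Then change container volume by factor 0.5 (V_new/V_old).
Step 3:
                   C          D          E
  I            7.211     0.1125    0.01102
  C                0          0          0
  E            7.211     0.1125    0.01102
  solve Keq expr → x = 0; check Q = 1.4960e-04

Q₀ = 0.004694; Q > K (proceeds reverse)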